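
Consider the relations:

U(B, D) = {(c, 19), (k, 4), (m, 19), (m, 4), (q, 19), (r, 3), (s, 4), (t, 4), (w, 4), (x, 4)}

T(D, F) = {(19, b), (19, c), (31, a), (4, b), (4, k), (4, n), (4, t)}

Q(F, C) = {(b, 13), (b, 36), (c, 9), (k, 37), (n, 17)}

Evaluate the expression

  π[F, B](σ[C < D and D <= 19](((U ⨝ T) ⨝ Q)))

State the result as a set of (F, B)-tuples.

U ⋈ T (natural join on D): {(c, 19, b), (c, 19, c), (k, 4, b), (k, 4, k), (k, 4, n), (k, 4, t), (m, 19, b), (m, 19, c), (m, 4, b), (m, 4, k), (m, 4, n), (m, 4, t), (q, 19, b), (q, 19, c), (s, 4, b), (s, 4, k), (s, 4, n), (s, 4, t), (t, 4, b), (t, 4, k), (t, 4, n), (t, 4, t), (w, 4, b), (w, 4, k), (w, 4, n), (w, 4, t), (x, 4, b), (x, 4, k), (x, 4, n), (x, 4, t)}
(U ⨝ T) ⋈ Q (natural join on F): {(c, 19, b, 13), (c, 19, b, 36), (c, 19, c, 9), (k, 4, b, 13), (k, 4, b, 36), (k, 4, k, 37), (k, 4, n, 17), (m, 19, b, 13), (m, 19, b, 36), (m, 19, c, 9), (m, 4, b, 13), (m, 4, b, 36), (m, 4, k, 37), (m, 4, n, 17), (q, 19, b, 13), (q, 19, b, 36), (q, 19, c, 9), (s, 4, b, 13), (s, 4, b, 36), (s, 4, k, 37), (s, 4, n, 17), (t, 4, b, 13), (t, 4, b, 36), (t, 4, k, 37), (t, 4, n, 17), (w, 4, b, 13), (w, 4, b, 36), (w, 4, k, 37), (w, 4, n, 17), (x, 4, b, 13), (x, 4, b, 36), (x, 4, k, 37), (x, 4, n, 17)}
σ[C < D and D <= 19]: keep tuples satisfying C < D and D <= 19 → {(c, 19, b, 13), (c, 19, c, 9), (m, 19, b, 13), (m, 19, c, 9), (q, 19, b, 13), (q, 19, c, 9)}
π[F, B]: project onto (F, B) → {(b, c), (b, m), (b, q), (c, c), (c, m), (c, q)}

{(b, c), (b, m), (b, q), (c, c), (c, m), (c, q)}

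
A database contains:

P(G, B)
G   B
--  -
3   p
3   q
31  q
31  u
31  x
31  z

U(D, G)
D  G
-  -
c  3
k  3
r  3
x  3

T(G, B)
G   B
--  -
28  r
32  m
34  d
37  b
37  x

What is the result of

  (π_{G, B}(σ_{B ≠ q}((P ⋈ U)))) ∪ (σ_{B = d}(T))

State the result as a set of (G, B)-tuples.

P ⋈ U (natural join on G): {(3, p, c), (3, p, k), (3, p, r), (3, p, x), (3, q, c), (3, q, k), (3, q, r), (3, q, x)}
σ[B ≠ q]: keep tuples satisfying B ≠ q → {(3, p, c), (3, p, k), (3, p, r), (3, p, x)}
Keep only column(s) G, B (3 duplicate(s) eliminated): {(3, p)}
σ[B = d]: keep tuples satisfying B = d → {(34, d)}
Taking the union: {(3, p), (34, d)}

{(3, p), (34, d)}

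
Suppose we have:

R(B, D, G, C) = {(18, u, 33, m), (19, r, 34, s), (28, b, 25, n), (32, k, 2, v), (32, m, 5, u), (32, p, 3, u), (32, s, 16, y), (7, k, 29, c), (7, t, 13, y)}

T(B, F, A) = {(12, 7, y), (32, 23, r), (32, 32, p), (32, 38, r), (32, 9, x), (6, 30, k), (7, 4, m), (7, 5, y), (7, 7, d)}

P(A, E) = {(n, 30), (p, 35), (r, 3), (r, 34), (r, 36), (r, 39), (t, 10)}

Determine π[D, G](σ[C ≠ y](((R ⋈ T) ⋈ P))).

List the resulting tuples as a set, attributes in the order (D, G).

Natural join on B: {(32, k, 2, v, 23, r), (32, k, 2, v, 32, p), (32, k, 2, v, 38, r), (32, k, 2, v, 9, x), (32, m, 5, u, 23, r), (32, m, 5, u, 32, p), (32, m, 5, u, 38, r), (32, m, 5, u, 9, x), (32, p, 3, u, 23, r), (32, p, 3, u, 32, p), (32, p, 3, u, 38, r), (32, p, 3, u, 9, x), (32, s, 16, y, 23, r), (32, s, 16, y, 32, p), (32, s, 16, y, 38, r), (32, s, 16, y, 9, x), (7, k, 29, c, 4, m), (7, k, 29, c, 5, y), (7, k, 29, c, 7, d), (7, t, 13, y, 4, m), (7, t, 13, y, 5, y), (7, t, 13, y, 7, d)}
Natural join on A: {(32, k, 2, v, 23, r, 3), (32, k, 2, v, 23, r, 34), (32, k, 2, v, 23, r, 36), (32, k, 2, v, 23, r, 39), (32, k, 2, v, 32, p, 35), (32, k, 2, v, 38, r, 3), (32, k, 2, v, 38, r, 34), (32, k, 2, v, 38, r, 36), (32, k, 2, v, 38, r, 39), (32, m, 5, u, 23, r, 3), (32, m, 5, u, 23, r, 34), (32, m, 5, u, 23, r, 36), (32, m, 5, u, 23, r, 39), (32, m, 5, u, 32, p, 35), (32, m, 5, u, 38, r, 3), (32, m, 5, u, 38, r, 34), (32, m, 5, u, 38, r, 36), (32, m, 5, u, 38, r, 39), (32, p, 3, u, 23, r, 3), (32, p, 3, u, 23, r, 34), (32, p, 3, u, 23, r, 36), (32, p, 3, u, 23, r, 39), (32, p, 3, u, 32, p, 35), (32, p, 3, u, 38, r, 3), (32, p, 3, u, 38, r, 34), (32, p, 3, u, 38, r, 36), (32, p, 3, u, 38, r, 39), (32, s, 16, y, 23, r, 3), (32, s, 16, y, 23, r, 34), (32, s, 16, y, 23, r, 36), (32, s, 16, y, 23, r, 39), (32, s, 16, y, 32, p, 35), (32, s, 16, y, 38, r, 3), (32, s, 16, y, 38, r, 34), (32, s, 16, y, 38, r, 36), (32, s, 16, y, 38, r, 39)}
Selection C ≠ y: {(32, k, 2, v, 23, r, 3), (32, k, 2, v, 23, r, 34), (32, k, 2, v, 23, r, 36), (32, k, 2, v, 23, r, 39), (32, k, 2, v, 32, p, 35), (32, k, 2, v, 38, r, 3), (32, k, 2, v, 38, r, 34), (32, k, 2, v, 38, r, 36), (32, k, 2, v, 38, r, 39), (32, m, 5, u, 23, r, 3), (32, m, 5, u, 23, r, 34), (32, m, 5, u, 23, r, 36), (32, m, 5, u, 23, r, 39), (32, m, 5, u, 32, p, 35), (32, m, 5, u, 38, r, 3), (32, m, 5, u, 38, r, 34), (32, m, 5, u, 38, r, 36), (32, m, 5, u, 38, r, 39), (32, p, 3, u, 23, r, 3), (32, p, 3, u, 23, r, 34), (32, p, 3, u, 23, r, 36), (32, p, 3, u, 23, r, 39), (32, p, 3, u, 32, p, 35), (32, p, 3, u, 38, r, 3), (32, p, 3, u, 38, r, 34), (32, p, 3, u, 38, r, 36), (32, p, 3, u, 38, r, 39)}
π[D, G]: project onto (D, G) (24 duplicate(s) eliminated) → {(k, 2), (m, 5), (p, 3)}

{(k, 2), (m, 5), (p, 3)}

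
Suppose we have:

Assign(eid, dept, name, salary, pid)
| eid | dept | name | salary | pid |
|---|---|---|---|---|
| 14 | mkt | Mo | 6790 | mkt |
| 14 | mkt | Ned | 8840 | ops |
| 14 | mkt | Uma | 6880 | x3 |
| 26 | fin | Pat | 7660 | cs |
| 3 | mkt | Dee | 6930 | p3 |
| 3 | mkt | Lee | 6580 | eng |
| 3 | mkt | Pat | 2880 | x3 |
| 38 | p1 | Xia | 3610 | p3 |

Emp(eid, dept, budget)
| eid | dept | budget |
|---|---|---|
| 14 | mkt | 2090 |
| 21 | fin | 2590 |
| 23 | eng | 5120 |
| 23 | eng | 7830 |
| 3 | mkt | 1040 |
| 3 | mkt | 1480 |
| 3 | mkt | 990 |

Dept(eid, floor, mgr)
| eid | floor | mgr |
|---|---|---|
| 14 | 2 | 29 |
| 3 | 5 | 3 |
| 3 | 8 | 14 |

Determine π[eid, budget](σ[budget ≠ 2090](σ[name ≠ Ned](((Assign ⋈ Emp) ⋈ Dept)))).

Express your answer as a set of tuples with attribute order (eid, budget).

{(3, 1040), (3, 1480), (3, 990)}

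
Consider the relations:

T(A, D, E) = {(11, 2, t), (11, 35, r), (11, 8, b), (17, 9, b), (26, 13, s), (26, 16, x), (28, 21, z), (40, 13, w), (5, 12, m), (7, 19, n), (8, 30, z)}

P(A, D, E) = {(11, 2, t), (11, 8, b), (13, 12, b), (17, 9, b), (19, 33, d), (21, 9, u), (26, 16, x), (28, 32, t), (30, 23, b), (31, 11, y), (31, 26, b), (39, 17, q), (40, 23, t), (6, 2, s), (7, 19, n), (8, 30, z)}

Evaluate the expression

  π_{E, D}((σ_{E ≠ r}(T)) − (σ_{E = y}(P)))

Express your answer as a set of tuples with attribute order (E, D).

{(b, 8), (b, 9), (m, 12), (n, 19), (s, 13), (t, 2), (w, 13), (x, 16), (z, 21), (z, 30)}

Filtering on E ≠ r leaves {(11, 2, t), (11, 8, b), (17, 9, b), (26, 13, s), (26, 16, x), (28, 21, z), (40, 13, w), (5, 12, m), (7, 19, n), (8, 30, z)}.
Filtering on E = y leaves {(31, 11, y)}.
Taking the difference: {(11, 2, t), (11, 8, b), (17, 9, b), (26, 13, s), (26, 16, x), (28, 21, z), (40, 13, w), (5, 12, m), (7, 19, n), (8, 30, z)}
π_{E, D} gives {(b, 8), (b, 9), (m, 12), (n, 19), (s, 13), (t, 2), (w, 13), (x, 16), (z, 21), (z, 30)}.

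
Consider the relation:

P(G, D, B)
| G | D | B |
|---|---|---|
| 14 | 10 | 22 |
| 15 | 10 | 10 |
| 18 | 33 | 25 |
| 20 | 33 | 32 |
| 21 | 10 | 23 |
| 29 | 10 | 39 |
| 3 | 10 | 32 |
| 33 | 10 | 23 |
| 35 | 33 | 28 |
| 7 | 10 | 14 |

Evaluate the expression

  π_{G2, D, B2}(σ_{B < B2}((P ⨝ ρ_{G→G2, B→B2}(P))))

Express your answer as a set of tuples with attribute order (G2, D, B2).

ρ[G→G2, B→B2]: schema becomes (G2, D, B2); tuples unchanged.
Joining P and ρ_{G→G2, B→B2}(P) on D yields {(14, 10, 22, 14, 22), (14, 10, 22, 15, 10), (14, 10, 22, 21, 23), (14, 10, 22, 29, 39), (14, 10, 22, 3, 32), (14, 10, 22, 33, 23), (14, 10, 22, 7, 14), (15, 10, 10, 14, 22), (15, 10, 10, 15, 10), (15, 10, 10, 21, 23), (15, 10, 10, 29, 39), (15, 10, 10, 3, 32), (15, 10, 10, 33, 23), (15, 10, 10, 7, 14), (18, 33, 25, 18, 25), (18, 33, 25, 20, 32), (18, 33, 25, 35, 28), (20, 33, 32, 18, 25), (20, 33, 32, 20, 32), (20, 33, 32, 35, 28), (21, 10, 23, 14, 22), (21, 10, 23, 15, 10), (21, 10, 23, 21, 23), (21, 10, 23, 29, 39), (21, 10, 23, 3, 32), (21, 10, 23, 33, 23), (21, 10, 23, 7, 14), (29, 10, 39, 14, 22), (29, 10, 39, 15, 10), (29, 10, 39, 21, 23), (29, 10, 39, 29, 39), (29, 10, 39, 3, 32), (29, 10, 39, 33, 23), (29, 10, 39, 7, 14), (3, 10, 32, 14, 22), (3, 10, 32, 15, 10), (3, 10, 32, 21, 23), (3, 10, 32, 29, 39), (3, 10, 32, 3, 32), (3, 10, 32, 33, 23), (3, 10, 32, 7, 14), (33, 10, 23, 14, 22), (33, 10, 23, 15, 10), (33, 10, 23, 21, 23), (33, 10, 23, 29, 39), (33, 10, 23, 3, 32), (33, 10, 23, 33, 23), (33, 10, 23, 7, 14), (35, 33, 28, 18, 25), (35, 33, 28, 20, 32), (35, 33, 28, 35, 28), (7, 10, 14, 14, 22), (7, 10, 14, 15, 10), (7, 10, 14, 21, 23), (7, 10, 14, 29, 39), (7, 10, 14, 3, 32), (7, 10, 14, 33, 23), (7, 10, 14, 7, 14)}.
σ[B < B2]: keep tuples satisfying B < B2 → {(14, 10, 22, 21, 23), (14, 10, 22, 29, 39), (14, 10, 22, 3, 32), (14, 10, 22, 33, 23), (15, 10, 10, 14, 22), (15, 10, 10, 21, 23), (15, 10, 10, 29, 39), (15, 10, 10, 3, 32), (15, 10, 10, 33, 23), (15, 10, 10, 7, 14), (18, 33, 25, 20, 32), (18, 33, 25, 35, 28), (21, 10, 23, 29, 39), (21, 10, 23, 3, 32), (3, 10, 32, 29, 39), (33, 10, 23, 29, 39), (33, 10, 23, 3, 32), (35, 33, 28, 20, 32), (7, 10, 14, 14, 22), (7, 10, 14, 21, 23), (7, 10, 14, 29, 39), (7, 10, 14, 3, 32), (7, 10, 14, 33, 23)}
π_{G2, D, B2} gives {(14, 10, 22), (20, 33, 32), (21, 10, 23), (29, 10, 39), (3, 10, 32), (33, 10, 23), (35, 33, 28), (7, 10, 14)} (15 duplicate(s) eliminated).

{(14, 10, 22), (20, 33, 32), (21, 10, 23), (29, 10, 39), (3, 10, 32), (33, 10, 23), (35, 33, 28), (7, 10, 14)}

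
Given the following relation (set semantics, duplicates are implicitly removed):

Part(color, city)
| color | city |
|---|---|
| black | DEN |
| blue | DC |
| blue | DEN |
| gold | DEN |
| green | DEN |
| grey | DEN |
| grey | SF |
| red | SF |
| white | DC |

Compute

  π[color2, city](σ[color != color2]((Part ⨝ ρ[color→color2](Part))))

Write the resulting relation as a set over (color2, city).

{(black, DEN), (blue, DC), (blue, DEN), (gold, DEN), (green, DEN), (grey, DEN), (grey, SF), (red, SF), (white, DC)}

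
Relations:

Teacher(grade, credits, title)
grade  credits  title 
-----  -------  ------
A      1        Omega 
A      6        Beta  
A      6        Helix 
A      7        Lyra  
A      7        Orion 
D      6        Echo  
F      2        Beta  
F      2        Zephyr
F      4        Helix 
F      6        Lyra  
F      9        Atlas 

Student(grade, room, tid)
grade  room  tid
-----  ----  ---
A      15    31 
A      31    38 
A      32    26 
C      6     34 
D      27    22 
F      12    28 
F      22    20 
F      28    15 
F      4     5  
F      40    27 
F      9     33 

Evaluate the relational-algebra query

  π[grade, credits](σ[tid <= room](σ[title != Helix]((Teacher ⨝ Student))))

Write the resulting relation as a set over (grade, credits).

Teacher ⋈ Student (natural join on grade): {(A, 1, Omega, 15, 31), (A, 1, Omega, 31, 38), (A, 1, Omega, 32, 26), (A, 6, Beta, 15, 31), (A, 6, Beta, 31, 38), (A, 6, Beta, 32, 26), (A, 6, Helix, 15, 31), (A, 6, Helix, 31, 38), (A, 6, Helix, 32, 26), (A, 7, Lyra, 15, 31), (A, 7, Lyra, 31, 38), (A, 7, Lyra, 32, 26), (A, 7, Orion, 15, 31), (A, 7, Orion, 31, 38), (A, 7, Orion, 32, 26), (D, 6, Echo, 27, 22), (F, 2, Beta, 12, 28), (F, 2, Beta, 22, 20), (F, 2, Beta, 28, 15), (F, 2, Beta, 4, 5), (F, 2, Beta, 40, 27), (F, 2, Beta, 9, 33), (F, 2, Zephyr, 12, 28), (F, 2, Zephyr, 22, 20), (F, 2, Zephyr, 28, 15), (F, 2, Zephyr, 4, 5), (F, 2, Zephyr, 40, 27), (F, 2, Zephyr, 9, 33), (F, 4, Helix, 12, 28), (F, 4, Helix, 22, 20), (F, 4, Helix, 28, 15), (F, 4, Helix, 4, 5), (F, 4, Helix, 40, 27), (F, 4, Helix, 9, 33), (F, 6, Lyra, 12, 28), (F, 6, Lyra, 22, 20), (F, 6, Lyra, 28, 15), (F, 6, Lyra, 4, 5), (F, 6, Lyra, 40, 27), (F, 6, Lyra, 9, 33), (F, 9, Atlas, 12, 28), (F, 9, Atlas, 22, 20), (F, 9, Atlas, 28, 15), (F, 9, Atlas, 4, 5), (F, 9, Atlas, 40, 27), (F, 9, Atlas, 9, 33)}
Filtering on title != Helix leaves {(A, 1, Omega, 15, 31), (A, 1, Omega, 31, 38), (A, 1, Omega, 32, 26), (A, 6, Beta, 15, 31), (A, 6, Beta, 31, 38), (A, 6, Beta, 32, 26), (A, 7, Lyra, 15, 31), (A, 7, Lyra, 31, 38), (A, 7, Lyra, 32, 26), (A, 7, Orion, 15, 31), (A, 7, Orion, 31, 38), (A, 7, Orion, 32, 26), (D, 6, Echo, 27, 22), (F, 2, Beta, 12, 28), (F, 2, Beta, 22, 20), (F, 2, Beta, 28, 15), (F, 2, Beta, 4, 5), (F, 2, Beta, 40, 27), (F, 2, Beta, 9, 33), (F, 2, Zephyr, 12, 28), (F, 2, Zephyr, 22, 20), (F, 2, Zephyr, 28, 15), (F, 2, Zephyr, 4, 5), (F, 2, Zephyr, 40, 27), (F, 2, Zephyr, 9, 33), (F, 6, Lyra, 12, 28), (F, 6, Lyra, 22, 20), (F, 6, Lyra, 28, 15), (F, 6, Lyra, 4, 5), (F, 6, Lyra, 40, 27), (F, 6, Lyra, 9, 33), (F, 9, Atlas, 12, 28), (F, 9, Atlas, 22, 20), (F, 9, Atlas, 28, 15), (F, 9, Atlas, 4, 5), (F, 9, Atlas, 40, 27), (F, 9, Atlas, 9, 33)}.
Filtering on tid <= room leaves {(A, 1, Omega, 32, 26), (A, 6, Beta, 32, 26), (A, 7, Lyra, 32, 26), (A, 7, Orion, 32, 26), (D, 6, Echo, 27, 22), (F, 2, Beta, 22, 20), (F, 2, Beta, 28, 15), (F, 2, Beta, 40, 27), (F, 2, Zephyr, 22, 20), (F, 2, Zephyr, 28, 15), (F, 2, Zephyr, 40, 27), (F, 6, Lyra, 22, 20), (F, 6, Lyra, 28, 15), (F, 6, Lyra, 40, 27), (F, 9, Atlas, 22, 20), (F, 9, Atlas, 28, 15), (F, 9, Atlas, 40, 27)}.
π_{grade, credits} gives {(A, 1), (A, 6), (A, 7), (D, 6), (F, 2), (F, 6), (F, 9)} (10 duplicate(s) eliminated).

{(A, 1), (A, 6), (A, 7), (D, 6), (F, 2), (F, 6), (F, 9)}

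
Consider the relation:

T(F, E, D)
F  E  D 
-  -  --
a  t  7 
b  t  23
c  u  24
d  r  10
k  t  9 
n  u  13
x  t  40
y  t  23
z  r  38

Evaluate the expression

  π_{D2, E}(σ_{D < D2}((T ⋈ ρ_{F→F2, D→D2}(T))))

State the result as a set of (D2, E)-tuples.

ρ[F→F2, D→D2]: schema becomes (F2, E, D2); tuples unchanged.
Natural join on E: {(a, t, 7, a, 7), (a, t, 7, b, 23), (a, t, 7, k, 9), (a, t, 7, x, 40), (a, t, 7, y, 23), (b, t, 23, a, 7), (b, t, 23, b, 23), (b, t, 23, k, 9), (b, t, 23, x, 40), (b, t, 23, y, 23), (c, u, 24, c, 24), (c, u, 24, n, 13), (d, r, 10, d, 10), (d, r, 10, z, 38), (k, t, 9, a, 7), (k, t, 9, b, 23), (k, t, 9, k, 9), (k, t, 9, x, 40), (k, t, 9, y, 23), (n, u, 13, c, 24), (n, u, 13, n, 13), (x, t, 40, a, 7), (x, t, 40, b, 23), (x, t, 40, k, 9), (x, t, 40, x, 40), (x, t, 40, y, 23), (y, t, 23, a, 7), (y, t, 23, b, 23), (y, t, 23, k, 9), (y, t, 23, x, 40), (y, t, 23, y, 23), (z, r, 38, d, 10), (z, r, 38, z, 38)}
Apply σ_{D < D2}; surviving tuples: {(a, t, 7, b, 23), (a, t, 7, k, 9), (a, t, 7, x, 40), (a, t, 7, y, 23), (b, t, 23, x, 40), (d, r, 10, z, 38), (k, t, 9, b, 23), (k, t, 9, x, 40), (k, t, 9, y, 23), (n, u, 13, c, 24), (y, t, 23, x, 40)}
Projecting to D2, E (6 duplicate(s) eliminated): {(23, t), (24, u), (38, r), (40, t), (9, t)}

{(23, t), (24, u), (38, r), (40, t), (9, t)}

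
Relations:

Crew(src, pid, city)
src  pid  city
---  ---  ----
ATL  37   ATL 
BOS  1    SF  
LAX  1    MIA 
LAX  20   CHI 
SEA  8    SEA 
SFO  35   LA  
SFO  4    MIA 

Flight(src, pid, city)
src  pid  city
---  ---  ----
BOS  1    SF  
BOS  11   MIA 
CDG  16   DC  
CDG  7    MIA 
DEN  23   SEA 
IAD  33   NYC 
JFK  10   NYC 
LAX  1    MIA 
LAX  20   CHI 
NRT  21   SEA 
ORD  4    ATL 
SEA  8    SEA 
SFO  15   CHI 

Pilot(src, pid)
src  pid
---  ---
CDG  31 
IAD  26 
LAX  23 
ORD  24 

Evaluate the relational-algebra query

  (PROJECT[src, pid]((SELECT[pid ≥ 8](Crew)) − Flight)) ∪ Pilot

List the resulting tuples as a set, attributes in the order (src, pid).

σ[pid ≥ 8]: keep tuples satisfying pid ≥ 8 → {(ATL, 37, ATL), (LAX, 20, CHI), (SEA, 8, SEA), (SFO, 35, LA)}
Difference: {(ATL, 37, ATL), (LAX, 20, CHI), (SEA, 8, SEA), (SFO, 35, LA)} with {(BOS, 1, SF), (BOS, 11, MIA), (CDG, 16, DC), (CDG, 7, MIA), (DEN, 23, SEA), (IAD, 33, NYC), (JFK, 10, NYC), (LAX, 1, MIA), (LAX, 20, CHI), (NRT, 21, SEA), (ORD, 4, ATL), (SEA, 8, SEA), (SFO, 15, CHI)} → {(ATL, 37, ATL), (SFO, 35, LA)}
π[src, pid]: project onto (src, pid) → {(ATL, 37), (SFO, 35)}
Union: {(ATL, 37), (SFO, 35)} with {(CDG, 31), (IAD, 26), (LAX, 23), (ORD, 24)} → {(ATL, 37), (CDG, 31), (IAD, 26), (LAX, 23), (ORD, 24), (SFO, 35)}

{(ATL, 37), (CDG, 31), (IAD, 26), (LAX, 23), (ORD, 24), (SFO, 35)}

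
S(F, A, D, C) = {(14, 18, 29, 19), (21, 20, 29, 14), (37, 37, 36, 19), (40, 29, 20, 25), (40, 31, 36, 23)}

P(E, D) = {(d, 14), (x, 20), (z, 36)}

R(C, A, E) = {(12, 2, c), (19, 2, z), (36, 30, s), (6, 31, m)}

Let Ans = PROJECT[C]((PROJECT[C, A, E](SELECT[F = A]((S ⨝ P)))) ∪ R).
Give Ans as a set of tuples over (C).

{12, 19, 36, 6}

Natural join on D: {(37, 37, 36, 19, z), (40, 29, 20, 25, x), (40, 31, 36, 23, z)}
Apply σ_{F = A}; surviving tuples: {(37, 37, 36, 19, z)}
Projecting to C, A, E: {(19, 37, z)}
Set union of the two operands is {(12, 2, c), (19, 2, z), (19, 37, z), (36, 30, s), (6, 31, m)}.
Projecting to C (1 duplicate(s) eliminated): {12, 19, 36, 6}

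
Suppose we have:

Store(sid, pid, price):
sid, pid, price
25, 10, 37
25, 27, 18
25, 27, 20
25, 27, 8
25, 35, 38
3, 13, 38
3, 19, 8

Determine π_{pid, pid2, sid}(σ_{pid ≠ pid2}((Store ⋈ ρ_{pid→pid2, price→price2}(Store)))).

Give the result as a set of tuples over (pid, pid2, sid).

ρ[pid→pid2, price→price2]: schema becomes (sid, pid2, price2); tuples unchanged.
Natural join on sid: {(25, 10, 37, 10, 37), (25, 10, 37, 27, 18), (25, 10, 37, 27, 20), (25, 10, 37, 27, 8), (25, 10, 37, 35, 38), (25, 27, 18, 10, 37), (25, 27, 18, 27, 18), (25, 27, 18, 27, 20), (25, 27, 18, 27, 8), (25, 27, 18, 35, 38), (25, 27, 20, 10, 37), (25, 27, 20, 27, 18), (25, 27, 20, 27, 20), (25, 27, 20, 27, 8), (25, 27, 20, 35, 38), (25, 27, 8, 10, 37), (25, 27, 8, 27, 18), (25, 27, 8, 27, 20), (25, 27, 8, 27, 8), (25, 27, 8, 35, 38), (25, 35, 38, 10, 37), (25, 35, 38, 27, 18), (25, 35, 38, 27, 20), (25, 35, 38, 27, 8), (25, 35, 38, 35, 38), (3, 13, 38, 13, 38), (3, 13, 38, 19, 8), (3, 19, 8, 13, 38), (3, 19, 8, 19, 8)}
Filtering on pid ≠ pid2 leaves {(25, 10, 37, 27, 18), (25, 10, 37, 27, 20), (25, 10, 37, 27, 8), (25, 10, 37, 35, 38), (25, 27, 18, 10, 37), (25, 27, 18, 35, 38), (25, 27, 20, 10, 37), (25, 27, 20, 35, 38), (25, 27, 8, 10, 37), (25, 27, 8, 35, 38), (25, 35, 38, 10, 37), (25, 35, 38, 27, 18), (25, 35, 38, 27, 20), (25, 35, 38, 27, 8), (3, 13, 38, 19, 8), (3, 19, 8, 13, 38)}.
Projecting to pid, pid2, sid (8 duplicate(s) eliminated): {(10, 27, 25), (10, 35, 25), (13, 19, 3), (19, 13, 3), (27, 10, 25), (27, 35, 25), (35, 10, 25), (35, 27, 25)}

{(10, 27, 25), (10, 35, 25), (13, 19, 3), (19, 13, 3), (27, 10, 25), (27, 35, 25), (35, 10, 25), (35, 27, 25)}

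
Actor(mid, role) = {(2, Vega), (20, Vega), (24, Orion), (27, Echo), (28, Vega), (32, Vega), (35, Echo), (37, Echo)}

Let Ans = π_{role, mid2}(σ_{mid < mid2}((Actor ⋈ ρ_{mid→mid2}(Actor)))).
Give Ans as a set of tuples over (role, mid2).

{(Echo, 35), (Echo, 37), (Vega, 20), (Vega, 28), (Vega, 32)}

ρ[mid→mid2]: schema becomes (mid2, role); tuples unchanged.
Actor ⋈ ρ_{mid→mid2}(Actor) (natural join on role): {(2, Vega, 2), (2, Vega, 20), (2, Vega, 28), (2, Vega, 32), (20, Vega, 2), (20, Vega, 20), (20, Vega, 28), (20, Vega, 32), (24, Orion, 24), (27, Echo, 27), (27, Echo, 35), (27, Echo, 37), (28, Vega, 2), (28, Vega, 20), (28, Vega, 28), (28, Vega, 32), (32, Vega, 2), (32, Vega, 20), (32, Vega, 28), (32, Vega, 32), (35, Echo, 27), (35, Echo, 35), (35, Echo, 37), (37, Echo, 27), (37, Echo, 35), (37, Echo, 37)}
σ[mid < mid2]: keep tuples satisfying mid < mid2 → {(2, Vega, 20), (2, Vega, 28), (2, Vega, 32), (20, Vega, 28), (20, Vega, 32), (27, Echo, 35), (27, Echo, 37), (28, Vega, 32), (35, Echo, 37)}
π_{role, mid2} gives {(Echo, 35), (Echo, 37), (Vega, 20), (Vega, 28), (Vega, 32)} (4 duplicate(s) eliminated).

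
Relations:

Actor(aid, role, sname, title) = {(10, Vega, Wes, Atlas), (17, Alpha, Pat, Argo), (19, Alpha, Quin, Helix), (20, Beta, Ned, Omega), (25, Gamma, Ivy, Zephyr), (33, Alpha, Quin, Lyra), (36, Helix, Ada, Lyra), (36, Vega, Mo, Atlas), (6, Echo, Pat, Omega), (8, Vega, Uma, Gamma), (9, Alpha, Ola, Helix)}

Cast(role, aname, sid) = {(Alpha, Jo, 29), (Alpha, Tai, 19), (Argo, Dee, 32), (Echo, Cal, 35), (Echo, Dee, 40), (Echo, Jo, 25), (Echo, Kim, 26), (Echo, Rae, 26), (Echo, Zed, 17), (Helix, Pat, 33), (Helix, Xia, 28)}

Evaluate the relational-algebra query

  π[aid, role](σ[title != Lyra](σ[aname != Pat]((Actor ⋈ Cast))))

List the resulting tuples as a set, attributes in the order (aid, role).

Joining Actor and Cast on role yields {(17, Alpha, Pat, Argo, Jo, 29), (17, Alpha, Pat, Argo, Tai, 19), (19, Alpha, Quin, Helix, Jo, 29), (19, Alpha, Quin, Helix, Tai, 19), (33, Alpha, Quin, Lyra, Jo, 29), (33, Alpha, Quin, Lyra, Tai, 19), (36, Helix, Ada, Lyra, Pat, 33), (36, Helix, Ada, Lyra, Xia, 28), (6, Echo, Pat, Omega, Cal, 35), (6, Echo, Pat, Omega, Dee, 40), (6, Echo, Pat, Omega, Jo, 25), (6, Echo, Pat, Omega, Kim, 26), (6, Echo, Pat, Omega, Rae, 26), (6, Echo, Pat, Omega, Zed, 17), (9, Alpha, Ola, Helix, Jo, 29), (9, Alpha, Ola, Helix, Tai, 19)}.
σ[aname != Pat]: keep tuples satisfying aname != Pat → {(17, Alpha, Pat, Argo, Jo, 29), (17, Alpha, Pat, Argo, Tai, 19), (19, Alpha, Quin, Helix, Jo, 29), (19, Alpha, Quin, Helix, Tai, 19), (33, Alpha, Quin, Lyra, Jo, 29), (33, Alpha, Quin, Lyra, Tai, 19), (36, Helix, Ada, Lyra, Xia, 28), (6, Echo, Pat, Omega, Cal, 35), (6, Echo, Pat, Omega, Dee, 40), (6, Echo, Pat, Omega, Jo, 25), (6, Echo, Pat, Omega, Kim, 26), (6, Echo, Pat, Omega, Rae, 26), (6, Echo, Pat, Omega, Zed, 17), (9, Alpha, Ola, Helix, Jo, 29), (9, Alpha, Ola, Helix, Tai, 19)}
σ[title != Lyra]: keep tuples satisfying title != Lyra → {(17, Alpha, Pat, Argo, Jo, 29), (17, Alpha, Pat, Argo, Tai, 19), (19, Alpha, Quin, Helix, Jo, 29), (19, Alpha, Quin, Helix, Tai, 19), (6, Echo, Pat, Omega, Cal, 35), (6, Echo, Pat, Omega, Dee, 40), (6, Echo, Pat, Omega, Jo, 25), (6, Echo, Pat, Omega, Kim, 26), (6, Echo, Pat, Omega, Rae, 26), (6, Echo, Pat, Omega, Zed, 17), (9, Alpha, Ola, Helix, Jo, 29), (9, Alpha, Ola, Helix, Tai, 19)}
π_{aid, role} gives {(17, Alpha), (19, Alpha), (6, Echo), (9, Alpha)} (8 duplicate(s) eliminated).

{(17, Alpha), (19, Alpha), (6, Echo), (9, Alpha)}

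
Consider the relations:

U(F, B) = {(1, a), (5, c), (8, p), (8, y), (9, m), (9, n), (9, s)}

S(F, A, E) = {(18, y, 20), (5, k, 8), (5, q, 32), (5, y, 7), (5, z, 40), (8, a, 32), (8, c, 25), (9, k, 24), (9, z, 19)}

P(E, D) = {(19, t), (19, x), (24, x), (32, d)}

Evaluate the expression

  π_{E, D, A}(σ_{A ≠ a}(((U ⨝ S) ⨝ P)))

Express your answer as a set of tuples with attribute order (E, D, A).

{(19, t, z), (19, x, z), (24, x, k), (32, d, q)}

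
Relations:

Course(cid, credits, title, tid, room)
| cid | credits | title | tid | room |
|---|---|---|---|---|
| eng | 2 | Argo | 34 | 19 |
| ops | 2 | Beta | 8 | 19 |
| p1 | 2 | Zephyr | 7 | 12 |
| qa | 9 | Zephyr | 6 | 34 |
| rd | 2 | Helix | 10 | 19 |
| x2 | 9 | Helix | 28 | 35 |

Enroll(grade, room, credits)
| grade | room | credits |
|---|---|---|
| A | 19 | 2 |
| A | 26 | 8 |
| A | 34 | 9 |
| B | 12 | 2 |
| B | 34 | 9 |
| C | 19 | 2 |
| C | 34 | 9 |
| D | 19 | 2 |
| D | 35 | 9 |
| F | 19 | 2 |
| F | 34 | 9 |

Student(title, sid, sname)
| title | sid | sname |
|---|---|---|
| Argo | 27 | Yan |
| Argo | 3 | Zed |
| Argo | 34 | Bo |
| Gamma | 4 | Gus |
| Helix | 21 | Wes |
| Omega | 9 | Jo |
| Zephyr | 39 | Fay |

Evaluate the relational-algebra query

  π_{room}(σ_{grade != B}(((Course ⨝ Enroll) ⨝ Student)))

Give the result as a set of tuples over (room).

Course ⋈ Enroll (natural join on credits, room): {(eng, 2, Argo, 34, 19, A), (eng, 2, Argo, 34, 19, C), (eng, 2, Argo, 34, 19, D), (eng, 2, Argo, 34, 19, F), (ops, 2, Beta, 8, 19, A), (ops, 2, Beta, 8, 19, C), (ops, 2, Beta, 8, 19, D), (ops, 2, Beta, 8, 19, F), (p1, 2, Zephyr, 7, 12, B), (qa, 9, Zephyr, 6, 34, A), (qa, 9, Zephyr, 6, 34, B), (qa, 9, Zephyr, 6, 34, C), (qa, 9, Zephyr, 6, 34, F), (rd, 2, Helix, 10, 19, A), (rd, 2, Helix, 10, 19, C), (rd, 2, Helix, 10, 19, D), (rd, 2, Helix, 10, 19, F), (x2, 9, Helix, 28, 35, D)}
(Course ⨝ Enroll) ⋈ Student (natural join on title): {(eng, 2, Argo, 34, 19, A, 27, Yan), (eng, 2, Argo, 34, 19, A, 3, Zed), (eng, 2, Argo, 34, 19, A, 34, Bo), (eng, 2, Argo, 34, 19, C, 27, Yan), (eng, 2, Argo, 34, 19, C, 3, Zed), (eng, 2, Argo, 34, 19, C, 34, Bo), (eng, 2, Argo, 34, 19, D, 27, Yan), (eng, 2, Argo, 34, 19, D, 3, Zed), (eng, 2, Argo, 34, 19, D, 34, Bo), (eng, 2, Argo, 34, 19, F, 27, Yan), (eng, 2, Argo, 34, 19, F, 3, Zed), (eng, 2, Argo, 34, 19, F, 34, Bo), (p1, 2, Zephyr, 7, 12, B, 39, Fay), (qa, 9, Zephyr, 6, 34, A, 39, Fay), (qa, 9, Zephyr, 6, 34, B, 39, Fay), (qa, 9, Zephyr, 6, 34, C, 39, Fay), (qa, 9, Zephyr, 6, 34, F, 39, Fay), (rd, 2, Helix, 10, 19, A, 21, Wes), (rd, 2, Helix, 10, 19, C, 21, Wes), (rd, 2, Helix, 10, 19, D, 21, Wes), (rd, 2, Helix, 10, 19, F, 21, Wes), (x2, 9, Helix, 28, 35, D, 21, Wes)}
σ[grade != B]: keep tuples satisfying grade != B → {(eng, 2, Argo, 34, 19, A, 27, Yan), (eng, 2, Argo, 34, 19, A, 3, Zed), (eng, 2, Argo, 34, 19, A, 34, Bo), (eng, 2, Argo, 34, 19, C, 27, Yan), (eng, 2, Argo, 34, 19, C, 3, Zed), (eng, 2, Argo, 34, 19, C, 34, Bo), (eng, 2, Argo, 34, 19, D, 27, Yan), (eng, 2, Argo, 34, 19, D, 3, Zed), (eng, 2, Argo, 34, 19, D, 34, Bo), (eng, 2, Argo, 34, 19, F, 27, Yan), (eng, 2, Argo, 34, 19, F, 3, Zed), (eng, 2, Argo, 34, 19, F, 34, Bo), (qa, 9, Zephyr, 6, 34, A, 39, Fay), (qa, 9, Zephyr, 6, 34, C, 39, Fay), (qa, 9, Zephyr, 6, 34, F, 39, Fay), (rd, 2, Helix, 10, 19, A, 21, Wes), (rd, 2, Helix, 10, 19, C, 21, Wes), (rd, 2, Helix, 10, 19, D, 21, Wes), (rd, 2, Helix, 10, 19, F, 21, Wes), (x2, 9, Helix, 28, 35, D, 21, Wes)}
π[room]: project onto (room) (17 duplicate(s) eliminated) → {19, 34, 35}

{19, 34, 35}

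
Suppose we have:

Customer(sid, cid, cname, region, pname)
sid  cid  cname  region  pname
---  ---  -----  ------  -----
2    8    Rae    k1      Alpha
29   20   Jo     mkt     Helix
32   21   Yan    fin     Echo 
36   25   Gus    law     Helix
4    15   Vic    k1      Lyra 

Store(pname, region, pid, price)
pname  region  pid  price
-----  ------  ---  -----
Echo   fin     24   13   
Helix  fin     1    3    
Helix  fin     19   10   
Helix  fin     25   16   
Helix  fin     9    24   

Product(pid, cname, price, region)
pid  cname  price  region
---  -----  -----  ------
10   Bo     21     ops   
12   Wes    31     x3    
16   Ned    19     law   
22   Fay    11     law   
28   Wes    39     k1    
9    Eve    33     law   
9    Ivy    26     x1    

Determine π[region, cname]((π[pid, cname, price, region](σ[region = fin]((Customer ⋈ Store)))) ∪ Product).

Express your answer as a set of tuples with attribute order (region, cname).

{(fin, Yan), (k1, Wes), (law, Eve), (law, Fay), (law, Ned), (ops, Bo), (x1, Ivy), (x3, Wes)}

Natural join on region, pname: {(32, 21, Yan, fin, Echo, 24, 13)}
Apply σ_{region = fin}; surviving tuples: {(32, 21, Yan, fin, Echo, 24, 13)}
π_{pid, cname, price, region} gives {(24, Yan, 13, fin)}.
Set union of the two operands is {(10, Bo, 21, ops), (12, Wes, 31, x3), (16, Ned, 19, law), (22, Fay, 11, law), (24, Yan, 13, fin), (28, Wes, 39, k1), (9, Eve, 33, law), (9, Ivy, 26, x1)}.
π_{region, cname} gives {(fin, Yan), (k1, Wes), (law, Eve), (law, Fay), (law, Ned), (ops, Bo), (x1, Ivy), (x3, Wes)}.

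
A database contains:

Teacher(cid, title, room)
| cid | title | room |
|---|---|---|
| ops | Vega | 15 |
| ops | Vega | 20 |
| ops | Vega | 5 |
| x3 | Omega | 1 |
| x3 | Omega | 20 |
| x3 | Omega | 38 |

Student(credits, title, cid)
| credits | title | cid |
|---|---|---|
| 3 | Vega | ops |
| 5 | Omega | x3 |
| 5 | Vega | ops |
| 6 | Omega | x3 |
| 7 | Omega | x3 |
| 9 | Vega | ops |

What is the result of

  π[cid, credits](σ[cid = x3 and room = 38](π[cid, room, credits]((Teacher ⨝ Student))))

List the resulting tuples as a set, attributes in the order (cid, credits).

Natural join on cid, title: {(ops, Vega, 15, 3), (ops, Vega, 15, 5), (ops, Vega, 15, 9), (ops, Vega, 20, 3), (ops, Vega, 20, 5), (ops, Vega, 20, 9), (ops, Vega, 5, 3), (ops, Vega, 5, 5), (ops, Vega, 5, 9), (x3, Omega, 1, 5), (x3, Omega, 1, 6), (x3, Omega, 1, 7), (x3, Omega, 20, 5), (x3, Omega, 20, 6), (x3, Omega, 20, 7), (x3, Omega, 38, 5), (x3, Omega, 38, 6), (x3, Omega, 38, 7)}
π[cid, room, credits]: project onto (cid, room, credits) → {(ops, 15, 3), (ops, 15, 5), (ops, 15, 9), (ops, 20, 3), (ops, 20, 5), (ops, 20, 9), (ops, 5, 3), (ops, 5, 5), (ops, 5, 9), (x3, 1, 5), (x3, 1, 6), (x3, 1, 7), (x3, 20, 5), (x3, 20, 6), (x3, 20, 7), (x3, 38, 5), (x3, 38, 6), (x3, 38, 7)}
Filtering on cid = x3 and room = 38 leaves {(x3, 38, 5), (x3, 38, 6), (x3, 38, 7)}.
π[cid, credits]: project onto (cid, credits) → {(x3, 5), (x3, 6), (x3, 7)}

{(x3, 5), (x3, 6), (x3, 7)}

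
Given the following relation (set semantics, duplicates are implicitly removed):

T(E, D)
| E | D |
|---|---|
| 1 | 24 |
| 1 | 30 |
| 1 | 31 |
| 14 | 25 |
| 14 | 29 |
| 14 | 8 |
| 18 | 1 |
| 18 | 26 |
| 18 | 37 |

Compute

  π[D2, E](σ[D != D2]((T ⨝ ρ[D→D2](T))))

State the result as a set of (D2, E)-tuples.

{(1, 18), (24, 1), (25, 14), (26, 18), (29, 14), (30, 1), (31, 1), (37, 18), (8, 14)}

ρ[D→D2]: schema becomes (E, D2); tuples unchanged.
Joining T and ρ[D→D2](T) on E yields {(1, 24, 24), (1, 24, 30), (1, 24, 31), (1, 30, 24), (1, 30, 30), (1, 30, 31), (1, 31, 24), (1, 31, 30), (1, 31, 31), (14, 25, 25), (14, 25, 29), (14, 25, 8), (14, 29, 25), (14, 29, 29), (14, 29, 8), (14, 8, 25), (14, 8, 29), (14, 8, 8), (18, 1, 1), (18, 1, 26), (18, 1, 37), (18, 26, 1), (18, 26, 26), (18, 26, 37), (18, 37, 1), (18, 37, 26), (18, 37, 37)}.
Apply σ_{D != D2}; surviving tuples: {(1, 24, 30), (1, 24, 31), (1, 30, 24), (1, 30, 31), (1, 31, 24), (1, 31, 30), (14, 25, 29), (14, 25, 8), (14, 29, 25), (14, 29, 8), (14, 8, 25), (14, 8, 29), (18, 1, 26), (18, 1, 37), (18, 26, 1), (18, 26, 37), (18, 37, 1), (18, 37, 26)}
Keep only column(s) D2, E (9 duplicate(s) eliminated): {(1, 18), (24, 1), (25, 14), (26, 18), (29, 14), (30, 1), (31, 1), (37, 18), (8, 14)}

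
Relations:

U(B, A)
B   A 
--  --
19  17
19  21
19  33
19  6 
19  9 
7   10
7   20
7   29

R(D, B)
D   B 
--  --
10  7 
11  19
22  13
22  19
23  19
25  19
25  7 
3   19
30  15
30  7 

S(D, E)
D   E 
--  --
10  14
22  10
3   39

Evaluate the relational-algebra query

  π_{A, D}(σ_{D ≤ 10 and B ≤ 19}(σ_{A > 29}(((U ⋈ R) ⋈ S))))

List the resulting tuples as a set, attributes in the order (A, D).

{(33, 3)}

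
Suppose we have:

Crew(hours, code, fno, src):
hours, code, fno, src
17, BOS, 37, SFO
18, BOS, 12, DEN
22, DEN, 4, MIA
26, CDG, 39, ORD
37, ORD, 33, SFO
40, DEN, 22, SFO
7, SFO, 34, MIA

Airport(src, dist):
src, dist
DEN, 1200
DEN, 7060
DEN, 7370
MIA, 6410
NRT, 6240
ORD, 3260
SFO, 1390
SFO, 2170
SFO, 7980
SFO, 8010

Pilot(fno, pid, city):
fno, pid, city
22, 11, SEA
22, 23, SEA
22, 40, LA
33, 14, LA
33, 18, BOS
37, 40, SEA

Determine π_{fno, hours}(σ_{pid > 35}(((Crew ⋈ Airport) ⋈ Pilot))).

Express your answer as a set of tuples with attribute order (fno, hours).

{(22, 40), (37, 17)}

Joining Crew and Airport on src yields {(17, BOS, 37, SFO, 1390), (17, BOS, 37, SFO, 2170), (17, BOS, 37, SFO, 7980), (17, BOS, 37, SFO, 8010), (18, BOS, 12, DEN, 1200), (18, BOS, 12, DEN, 7060), (18, BOS, 12, DEN, 7370), (22, DEN, 4, MIA, 6410), (26, CDG, 39, ORD, 3260), (37, ORD, 33, SFO, 1390), (37, ORD, 33, SFO, 2170), (37, ORD, 33, SFO, 7980), (37, ORD, 33, SFO, 8010), (40, DEN, 22, SFO, 1390), (40, DEN, 22, SFO, 2170), (40, DEN, 22, SFO, 7980), (40, DEN, 22, SFO, 8010), (7, SFO, 34, MIA, 6410)}.
Joining (Crew ⋈ Airport) and Pilot on fno yields {(17, BOS, 37, SFO, 1390, 40, SEA), (17, BOS, 37, SFO, 2170, 40, SEA), (17, BOS, 37, SFO, 7980, 40, SEA), (17, BOS, 37, SFO, 8010, 40, SEA), (37, ORD, 33, SFO, 1390, 14, LA), (37, ORD, 33, SFO, 1390, 18, BOS), (37, ORD, 33, SFO, 2170, 14, LA), (37, ORD, 33, SFO, 2170, 18, BOS), (37, ORD, 33, SFO, 7980, 14, LA), (37, ORD, 33, SFO, 7980, 18, BOS), (37, ORD, 33, SFO, 8010, 14, LA), (37, ORD, 33, SFO, 8010, 18, BOS), (40, DEN, 22, SFO, 1390, 11, SEA), (40, DEN, 22, SFO, 1390, 23, SEA), (40, DEN, 22, SFO, 1390, 40, LA), (40, DEN, 22, SFO, 2170, 11, SEA), (40, DEN, 22, SFO, 2170, 23, SEA), (40, DEN, 22, SFO, 2170, 40, LA), (40, DEN, 22, SFO, 7980, 11, SEA), (40, DEN, 22, SFO, 7980, 23, SEA), (40, DEN, 22, SFO, 7980, 40, LA), (40, DEN, 22, SFO, 8010, 11, SEA), (40, DEN, 22, SFO, 8010, 23, SEA), (40, DEN, 22, SFO, 8010, 40, LA)}.
Filtering on pid > 35 leaves {(17, BOS, 37, SFO, 1390, 40, SEA), (17, BOS, 37, SFO, 2170, 40, SEA), (17, BOS, 37, SFO, 7980, 40, SEA), (17, BOS, 37, SFO, 8010, 40, SEA), (40, DEN, 22, SFO, 1390, 40, LA), (40, DEN, 22, SFO, 2170, 40, LA), (40, DEN, 22, SFO, 7980, 40, LA), (40, DEN, 22, SFO, 8010, 40, LA)}.
Keep only column(s) fno, hours (6 duplicate(s) eliminated): {(22, 40), (37, 17)}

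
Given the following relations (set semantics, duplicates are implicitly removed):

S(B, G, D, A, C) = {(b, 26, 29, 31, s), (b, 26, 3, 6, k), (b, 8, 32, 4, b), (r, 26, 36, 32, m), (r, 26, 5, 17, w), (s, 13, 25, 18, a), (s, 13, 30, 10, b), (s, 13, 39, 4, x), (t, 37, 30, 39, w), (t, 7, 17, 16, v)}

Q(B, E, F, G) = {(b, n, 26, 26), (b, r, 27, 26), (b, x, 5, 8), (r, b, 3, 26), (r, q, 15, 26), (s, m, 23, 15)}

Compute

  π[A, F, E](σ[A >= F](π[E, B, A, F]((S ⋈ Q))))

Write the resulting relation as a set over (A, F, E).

{(17, 15, q), (17, 3, b), (31, 26, n), (31, 27, r), (32, 15, q), (32, 3, b)}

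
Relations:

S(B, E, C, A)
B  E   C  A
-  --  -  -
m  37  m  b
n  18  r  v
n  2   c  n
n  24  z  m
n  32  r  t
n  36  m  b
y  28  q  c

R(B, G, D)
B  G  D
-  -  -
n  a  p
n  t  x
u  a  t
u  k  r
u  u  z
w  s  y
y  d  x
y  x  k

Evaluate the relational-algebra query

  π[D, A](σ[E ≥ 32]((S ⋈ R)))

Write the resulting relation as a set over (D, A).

Natural join on B: {(n, 18, r, v, a, p), (n, 18, r, v, t, x), (n, 2, c, n, a, p), (n, 2, c, n, t, x), (n, 24, z, m, a, p), (n, 24, z, m, t, x), (n, 32, r, t, a, p), (n, 32, r, t, t, x), (n, 36, m, b, a, p), (n, 36, m, b, t, x), (y, 28, q, c, d, x), (y, 28, q, c, x, k)}
Apply σ_{E ≥ 32}; surviving tuples: {(n, 32, r, t, a, p), (n, 32, r, t, t, x), (n, 36, m, b, a, p), (n, 36, m, b, t, x)}
π_{D, A} gives {(p, b), (p, t), (x, b), (x, t)}.

{(p, b), (p, t), (x, b), (x, t)}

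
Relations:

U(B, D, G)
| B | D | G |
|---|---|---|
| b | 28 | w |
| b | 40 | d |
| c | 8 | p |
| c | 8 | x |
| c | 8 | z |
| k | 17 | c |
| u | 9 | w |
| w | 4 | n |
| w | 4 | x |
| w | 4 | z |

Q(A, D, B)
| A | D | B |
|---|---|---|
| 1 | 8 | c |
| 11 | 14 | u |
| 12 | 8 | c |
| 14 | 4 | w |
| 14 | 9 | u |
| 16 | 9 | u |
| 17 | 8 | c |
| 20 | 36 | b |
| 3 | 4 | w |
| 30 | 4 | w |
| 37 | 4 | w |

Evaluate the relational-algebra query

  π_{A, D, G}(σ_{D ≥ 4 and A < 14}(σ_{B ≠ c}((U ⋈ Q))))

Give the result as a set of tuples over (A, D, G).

{(3, 4, n), (3, 4, x), (3, 4, z)}

Joining U and Q on B, D yields {(c, 8, p, 1), (c, 8, p, 12), (c, 8, p, 17), (c, 8, x, 1), (c, 8, x, 12), (c, 8, x, 17), (c, 8, z, 1), (c, 8, z, 12), (c, 8, z, 17), (u, 9, w, 14), (u, 9, w, 16), (w, 4, n, 14), (w, 4, n, 3), (w, 4, n, 30), (w, 4, n, 37), (w, 4, x, 14), (w, 4, x, 3), (w, 4, x, 30), (w, 4, x, 37), (w, 4, z, 14), (w, 4, z, 3), (w, 4, z, 30), (w, 4, z, 37)}.
σ[B ≠ c]: keep tuples satisfying B ≠ c → {(u, 9, w, 14), (u, 9, w, 16), (w, 4, n, 14), (w, 4, n, 3), (w, 4, n, 30), (w, 4, n, 37), (w, 4, x, 14), (w, 4, x, 3), (w, 4, x, 30), (w, 4, x, 37), (w, 4, z, 14), (w, 4, z, 3), (w, 4, z, 30), (w, 4, z, 37)}
σ[D ≥ 4 and A < 14]: keep tuples satisfying D ≥ 4 and A < 14 → {(w, 4, n, 3), (w, 4, x, 3), (w, 4, z, 3)}
π[A, D, G]: project onto (A, D, G) → {(3, 4, n), (3, 4, x), (3, 4, z)}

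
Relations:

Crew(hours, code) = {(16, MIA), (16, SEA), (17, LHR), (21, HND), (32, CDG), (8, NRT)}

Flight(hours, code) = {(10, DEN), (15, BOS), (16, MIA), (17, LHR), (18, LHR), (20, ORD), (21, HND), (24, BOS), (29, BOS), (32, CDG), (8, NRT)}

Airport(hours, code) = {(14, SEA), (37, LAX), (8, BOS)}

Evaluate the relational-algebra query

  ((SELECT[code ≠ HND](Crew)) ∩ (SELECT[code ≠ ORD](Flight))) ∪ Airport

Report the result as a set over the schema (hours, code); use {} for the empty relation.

Apply σ_{code ≠ HND}; surviving tuples: {(16, MIA), (16, SEA), (17, LHR), (32, CDG), (8, NRT)}
Apply σ_{code ≠ ORD}; surviving tuples: {(10, DEN), (15, BOS), (16, MIA), (17, LHR), (18, LHR), (21, HND), (24, BOS), (29, BOS), (32, CDG), (8, NRT)}
Taking the intersection: {(16, MIA), (17, LHR), (32, CDG), (8, NRT)}
Taking the union: {(14, SEA), (16, MIA), (17, LHR), (32, CDG), (37, LAX), (8, BOS), (8, NRT)}

{(14, SEA), (16, MIA), (17, LHR), (32, CDG), (37, LAX), (8, BOS), (8, NRT)}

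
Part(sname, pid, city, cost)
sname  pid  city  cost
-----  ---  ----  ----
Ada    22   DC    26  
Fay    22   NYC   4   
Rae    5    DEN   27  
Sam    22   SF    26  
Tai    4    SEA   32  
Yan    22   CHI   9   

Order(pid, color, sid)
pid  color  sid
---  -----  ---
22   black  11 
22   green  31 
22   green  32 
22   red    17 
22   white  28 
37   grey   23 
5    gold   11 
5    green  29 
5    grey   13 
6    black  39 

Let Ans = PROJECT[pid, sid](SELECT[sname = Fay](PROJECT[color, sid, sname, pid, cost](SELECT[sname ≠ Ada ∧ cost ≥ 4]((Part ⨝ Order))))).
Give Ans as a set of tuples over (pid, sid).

{(22, 11), (22, 17), (22, 28), (22, 31), (22, 32)}

Joining Part and Order on pid yields {(Ada, 22, DC, 26, black, 11), (Ada, 22, DC, 26, green, 31), (Ada, 22, DC, 26, green, 32), (Ada, 22, DC, 26, red, 17), (Ada, 22, DC, 26, white, 28), (Fay, 22, NYC, 4, black, 11), (Fay, 22, NYC, 4, green, 31), (Fay, 22, NYC, 4, green, 32), (Fay, 22, NYC, 4, red, 17), (Fay, 22, NYC, 4, white, 28), (Rae, 5, DEN, 27, gold, 11), (Rae, 5, DEN, 27, green, 29), (Rae, 5, DEN, 27, grey, 13), (Sam, 22, SF, 26, black, 11), (Sam, 22, SF, 26, green, 31), (Sam, 22, SF, 26, green, 32), (Sam, 22, SF, 26, red, 17), (Sam, 22, SF, 26, white, 28), (Yan, 22, CHI, 9, black, 11), (Yan, 22, CHI, 9, green, 31), (Yan, 22, CHI, 9, green, 32), (Yan, 22, CHI, 9, red, 17), (Yan, 22, CHI, 9, white, 28)}.
Selection sname ≠ Ada ∧ cost ≥ 4: {(Fay, 22, NYC, 4, black, 11), (Fay, 22, NYC, 4, green, 31), (Fay, 22, NYC, 4, green, 32), (Fay, 22, NYC, 4, red, 17), (Fay, 22, NYC, 4, white, 28), (Rae, 5, DEN, 27, gold, 11), (Rae, 5, DEN, 27, green, 29), (Rae, 5, DEN, 27, grey, 13), (Sam, 22, SF, 26, black, 11), (Sam, 22, SF, 26, green, 31), (Sam, 22, SF, 26, green, 32), (Sam, 22, SF, 26, red, 17), (Sam, 22, SF, 26, white, 28), (Yan, 22, CHI, 9, black, 11), (Yan, 22, CHI, 9, green, 31), (Yan, 22, CHI, 9, green, 32), (Yan, 22, CHI, 9, red, 17), (Yan, 22, CHI, 9, white, 28)}
Keep only column(s) color, sid, sname, pid, cost: {(black, 11, Fay, 22, 4), (black, 11, Sam, 22, 26), (black, 11, Yan, 22, 9), (gold, 11, Rae, 5, 27), (green, 29, Rae, 5, 27), (green, 31, Fay, 22, 4), (green, 31, Sam, 22, 26), (green, 31, Yan, 22, 9), (green, 32, Fay, 22, 4), (green, 32, Sam, 22, 26), (green, 32, Yan, 22, 9), (grey, 13, Rae, 5, 27), (red, 17, Fay, 22, 4), (red, 17, Sam, 22, 26), (red, 17, Yan, 22, 9), (white, 28, Fay, 22, 4), (white, 28, Sam, 22, 26), (white, 28, Yan, 22, 9)}
Selection sname = Fay: {(black, 11, Fay, 22, 4), (green, 31, Fay, 22, 4), (green, 32, Fay, 22, 4), (red, 17, Fay, 22, 4), (white, 28, Fay, 22, 4)}
Keep only column(s) pid, sid: {(22, 11), (22, 17), (22, 28), (22, 31), (22, 32)}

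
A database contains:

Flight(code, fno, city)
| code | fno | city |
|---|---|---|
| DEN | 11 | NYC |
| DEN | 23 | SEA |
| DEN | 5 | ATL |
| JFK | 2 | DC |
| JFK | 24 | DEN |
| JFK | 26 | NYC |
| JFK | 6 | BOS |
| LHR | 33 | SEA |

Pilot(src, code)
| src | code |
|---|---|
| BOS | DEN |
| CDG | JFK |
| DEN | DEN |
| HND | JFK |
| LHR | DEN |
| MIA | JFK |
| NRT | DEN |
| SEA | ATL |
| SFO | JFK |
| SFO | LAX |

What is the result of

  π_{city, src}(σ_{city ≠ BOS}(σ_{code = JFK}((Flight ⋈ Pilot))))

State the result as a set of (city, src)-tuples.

Flight ⋈ Pilot (natural join on code): {(DEN, 11, NYC, BOS), (DEN, 11, NYC, DEN), (DEN, 11, NYC, LHR), (DEN, 11, NYC, NRT), (DEN, 23, SEA, BOS), (DEN, 23, SEA, DEN), (DEN, 23, SEA, LHR), (DEN, 23, SEA, NRT), (DEN, 5, ATL, BOS), (DEN, 5, ATL, DEN), (DEN, 5, ATL, LHR), (DEN, 5, ATL, NRT), (JFK, 2, DC, CDG), (JFK, 2, DC, HND), (JFK, 2, DC, MIA), (JFK, 2, DC, SFO), (JFK, 24, DEN, CDG), (JFK, 24, DEN, HND), (JFK, 24, DEN, MIA), (JFK, 24, DEN, SFO), (JFK, 26, NYC, CDG), (JFK, 26, NYC, HND), (JFK, 26, NYC, MIA), (JFK, 26, NYC, SFO), (JFK, 6, BOS, CDG), (JFK, 6, BOS, HND), (JFK, 6, BOS, MIA), (JFK, 6, BOS, SFO)}
Filtering on code = JFK leaves {(JFK, 2, DC, CDG), (JFK, 2, DC, HND), (JFK, 2, DC, MIA), (JFK, 2, DC, SFO), (JFK, 24, DEN, CDG), (JFK, 24, DEN, HND), (JFK, 24, DEN, MIA), (JFK, 24, DEN, SFO), (JFK, 26, NYC, CDG), (JFK, 26, NYC, HND), (JFK, 26, NYC, MIA), (JFK, 26, NYC, SFO), (JFK, 6, BOS, CDG), (JFK, 6, BOS, HND), (JFK, 6, BOS, MIA), (JFK, 6, BOS, SFO)}.
Filtering on city ≠ BOS leaves {(JFK, 2, DC, CDG), (JFK, 2, DC, HND), (JFK, 2, DC, MIA), (JFK, 2, DC, SFO), (JFK, 24, DEN, CDG), (JFK, 24, DEN, HND), (JFK, 24, DEN, MIA), (JFK, 24, DEN, SFO), (JFK, 26, NYC, CDG), (JFK, 26, NYC, HND), (JFK, 26, NYC, MIA), (JFK, 26, NYC, SFO)}.
π_{city, src} gives {(DC, CDG), (DC, HND), (DC, MIA), (DC, SFO), (DEN, CDG), (DEN, HND), (DEN, MIA), (DEN, SFO), (NYC, CDG), (NYC, HND), (NYC, MIA), (NYC, SFO)}.

{(DC, CDG), (DC, HND), (DC, MIA), (DC, SFO), (DEN, CDG), (DEN, HND), (DEN, MIA), (DEN, SFO), (NYC, CDG), (NYC, HND), (NYC, MIA), (NYC, SFO)}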